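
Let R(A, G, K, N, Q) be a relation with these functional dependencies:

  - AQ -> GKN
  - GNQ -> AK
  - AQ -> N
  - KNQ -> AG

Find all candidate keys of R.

{A, Q}, {G, N, Q}, {K, N, Q}

Attribute Q never appears on the right-hand side of any dependency, so Q must belong to every candidate key.
{Q}⁺ = {Q}, which is not all of the schema, so we must add further attributes.
{A, Q}⁺: AQ→GKN adds G, K, N → {A, G, K, N, Q}. Minimal: {Q}⁺ = {Q}; {A}⁺ = {A} — none reach the full schema.
{G, N, Q}⁺: GNQ→AK adds A, K → {A, G, K, N, Q}. Minimal: {N, Q}⁺ = {N, Q}; {G, Q}⁺ = {G, Q}; {G, N}⁺ = {G, N} — none reach the full schema.
{K, N, Q}⁺: KNQ→AG adds A, G → {A, G, K, N, Q}. Minimal: {N, Q}⁺ = {N, Q}; {K, Q}⁺ = {K, Q}; {K, N}⁺ = {K, N} — none reach the full schema.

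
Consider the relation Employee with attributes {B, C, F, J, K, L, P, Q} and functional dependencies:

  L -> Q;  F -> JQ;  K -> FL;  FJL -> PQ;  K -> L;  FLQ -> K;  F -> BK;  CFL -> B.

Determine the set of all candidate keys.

{C, F}⁺: F→JQ adds J, Q; F→BK adds B, K; K→FL adds L; FJL→PQ adds P → {B, C, F, J, K, L, P, Q}. Minimal: {F}⁺ = {B, F, J, K, L, P, Q}; {C}⁺ = {C} — none reach the full schema.
{C, K}⁺: K→FL adds F, L; F→BK adds B; L→Q adds Q; F→JQ adds J; FJL→PQ adds P → {B, C, F, J, K, L, P, Q}. Minimal: {K}⁺ = {B, F, J, K, L, P, Q}; {C}⁺ = {C} — none reach the full schema.
Any other superkey contains one of these as a subset, so there are no further candidate keys.

(C, F); (C, K)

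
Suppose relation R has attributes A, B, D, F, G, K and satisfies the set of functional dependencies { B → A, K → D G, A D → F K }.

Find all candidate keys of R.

(B, D), (B, K)

{B, D}⁺: B→A adds A; AD→FK adds F, K; K→DG adds G → {A, B, D, F, G, K}. Minimal: {D}⁺ = {D}; {B}⁺ = {A, B} — none reach the full schema.
{B, K}⁺: B→A adds A; K→DG adds D, G; AD→FK adds F → {A, B, D, F, G, K}. Minimal: {K}⁺ = {D, G, K}; {B}⁺ = {A, B} — none reach the full schema.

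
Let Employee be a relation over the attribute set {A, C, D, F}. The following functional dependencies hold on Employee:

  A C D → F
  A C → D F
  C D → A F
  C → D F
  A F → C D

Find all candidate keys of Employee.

{C}⁺: C→DF adds D, F; CD→AF adds A → {A, C, D, F}.
{A, F}⁺: AF→CD adds C, D → {A, C, D, F}. Minimal: {F}⁺ = {F}; {A}⁺ = {A} — none reach the full schema.
Any other superkey contains one of these as a subset, so there are no further candidate keys.

(C), (A, F)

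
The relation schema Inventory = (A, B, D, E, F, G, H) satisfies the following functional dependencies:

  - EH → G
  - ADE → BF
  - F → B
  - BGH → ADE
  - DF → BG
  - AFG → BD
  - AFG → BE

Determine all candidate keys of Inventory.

(B, E, H), (B, G, H), (D, F, H), (E, F, H), (F, G, H), (A, D, E, H)

Attribute H never appears on the right-hand side of any dependency, so H must belong to every candidate key.
{H}⁺ = {H}, which is not all of the schema, so we must add further attributes.
{B, E, H}⁺: EH→G adds G; BGH→ADE adds A, D; ADE→BF adds F → {A, B, D, E, F, G, H}. Minimal: {E, H}⁺ = {E, G, H}; {B, H}⁺ = {B, H}; {B, E}⁺ = {B, E} — none reach the full schema.
{B, G, H}⁺: BGH→ADE adds A, D, E; ADE→BF adds F → {A, B, D, E, F, G, H}. Minimal: {G, H}⁺ = {G, H}; {B, H}⁺ = {B, H}; {B, G}⁺ = {B, G} — none reach the full schema.
{D, F, H}⁺: F→B adds B; DF→BG adds G; BGH→ADE adds A, E → {A, B, D, E, F, G, H}. Minimal: {F, H}⁺ = {B, F, H}; {D, H}⁺ = {D, H}; {D, F}⁺ = {B, D, F, G} — none reach the full schema.
{E, F, H}⁺: EH→G adds G; F→B adds B; BGH→ADE adds A, D → {A, B, D, E, F, G, H}. Minimal: {F, H}⁺ = {B, F, H}; {E, H}⁺ = {E, G, H}; {E, F}⁺ = {B, E, F} — none reach the full schema.
{F, G, H}⁺: F→B adds B; BGH→ADE adds A, D, E → {A, B, D, E, F, G, H}. Minimal: {G, H}⁺ = {G, H}; {F, H}⁺ = {B, F, H}; {F, G}⁺ = {B, F, G} — none reach the full schema.
{A, D, E, H}⁺: EH→G adds G; ADE→BF adds B, F → {A, B, D, E, F, G, H}. Minimal: {D, E, H}⁺ = {D, E, G, H}; {A, E, H}⁺ = {A, E, G, H}; {A, D, H}⁺ = {A, D, H}; … — none reach the full schema.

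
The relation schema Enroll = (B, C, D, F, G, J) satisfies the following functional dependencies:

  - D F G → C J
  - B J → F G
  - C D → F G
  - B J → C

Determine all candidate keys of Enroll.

{B, C, D}, {B, D, J}, {B, D, F, G}

Attributes B, D never appear on any right-hand side, so every candidate key must contain {B, D}.
{B, D}⁺ = {B, D}, which is not all of the schema, so we must add further attributes.
{B, C, D}⁺: CD→FG adds F, G; DFG→CJ adds J → {B, C, D, F, G, J}.
{B, D, J}⁺: BJ→FG adds F, G; BJ→C adds C → {B, C, D, F, G, J}.
{B, D, F, G}⁺: DFG→CJ adds C, J → {B, C, D, F, G, J}.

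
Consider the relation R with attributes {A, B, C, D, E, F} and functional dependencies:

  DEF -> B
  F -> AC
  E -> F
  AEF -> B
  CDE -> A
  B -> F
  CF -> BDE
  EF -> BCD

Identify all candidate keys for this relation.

{B}⁺: B→F adds F; F→AC adds A, C; CF→BDE adds D, E → {A, B, C, D, E, F}.
{E}⁺: E→F adds F; EF→BCD adds B, C, D; F→AC adds A → {A, B, C, D, E, F}.
{F}⁺: F→AC adds A, C; CF→BDE adds B, D, E → {A, B, C, D, E, F}.

(B); (E); (F)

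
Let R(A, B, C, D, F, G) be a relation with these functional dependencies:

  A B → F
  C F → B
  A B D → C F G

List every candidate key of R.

Attributes A, D never appear on any right-hand side, so every candidate key must contain {A, D}.
{A, D}⁺ = {A, D}, which is not all of the schema, so we must add further attributes.
{A, B, D}⁺: AB→F adds F; ABD→CFG adds C, G → {A, B, C, D, F, G}. Minimal: {B, D}⁺ = {B, D}; {A, D}⁺ = {A, D}; {A, B}⁺ = {A, B, F} — none reach the full schema.
{A, C, D, F}⁺: CF→B adds B; ABD→CFG adds G → {A, B, C, D, F, G}. Minimal: {C, D, F}⁺ = {B, C, D, F}; {A, D, F}⁺ = {A, D, F}; {A, C, F}⁺ = {A, B, C, F}; … — none reach the full schema.
Any other superkey contains one of these as a subset, so there are no further candidate keys.

{A, B, D}, {A, C, D, F}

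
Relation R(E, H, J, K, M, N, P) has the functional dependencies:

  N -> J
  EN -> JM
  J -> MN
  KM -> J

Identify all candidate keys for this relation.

Attributes E, H, K, P never appear on any right-hand side, so every candidate key must contain {E, H, K, P}.
{E, H, K, P}⁺ = {E, H, K, P}, which is not all of the schema, so we must add further attributes.
{E, H, J, K, P}⁺: J→MN adds M, N → {E, H, J, K, M, N, P}.
{E, H, K, M, P}⁺: KM→J adds J; J→MN adds N → {E, H, J, K, M, N, P}.
{E, H, K, N, P}⁺: N→J adds J; EN→JM adds M → {E, H, J, K, M, N, P}.
Any other superkey contains one of these as a subset, so there are no further candidate keys.

EHJKP, EHKMP, EHKNP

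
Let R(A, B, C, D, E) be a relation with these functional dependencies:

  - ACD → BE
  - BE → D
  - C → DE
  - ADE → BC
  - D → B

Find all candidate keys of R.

{A, C}, {A, B, E}, {A, D, E}

Attribute A never appears on the right-hand side of any dependency, so A must belong to every candidate key.
{A}⁺ = {A}, which is not all of the schema, so we must add further attributes.
{A, C}⁺: C→DE adds D, E; ADE→BC adds B → {A, B, C, D, E}. Minimal: {C}⁺ = {B, C, D, E}; {A}⁺ = {A} — none reach the full schema.
{A, B, E}⁺: BE→D adds D; ADE→BC adds C → {A, B, C, D, E}. Minimal: {B, E}⁺ = {B, D, E}; {A, E}⁺ = {A, E}; {A, B}⁺ = {A, B} — none reach the full schema.
{A, D, E}⁺: ADE→BC adds B, C → {A, B, C, D, E}. Minimal: {D, E}⁺ = {B, D, E}; {A, E}⁺ = {A, E}; {A, D}⁺ = {A, B, D} — none reach the full schema.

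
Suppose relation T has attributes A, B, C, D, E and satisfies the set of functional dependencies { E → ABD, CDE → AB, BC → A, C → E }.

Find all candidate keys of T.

Attribute C never appears on the right-hand side of any dependency, so C must belong to every candidate key.
{C}⁺ = {A, B, C, D, E}, which is all of the schema, so {C} is the only candidate key.

{C}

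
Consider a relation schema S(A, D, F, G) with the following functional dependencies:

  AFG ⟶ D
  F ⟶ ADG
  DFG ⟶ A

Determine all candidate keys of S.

{F}

Attribute F never appears on the right-hand side of any dependency, so F must belong to every candidate key.
{F}⁺ = {A, D, F, G}, which is all of the schema, so {F} is the only candidate key.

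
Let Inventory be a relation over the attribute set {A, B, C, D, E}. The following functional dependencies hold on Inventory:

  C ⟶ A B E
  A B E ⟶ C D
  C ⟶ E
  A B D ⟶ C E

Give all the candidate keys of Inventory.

{C}⁺: C→ABE adds A, B, E; ABE→CD adds D → {A, B, C, D, E}.
{A, B, D}⁺: ABD→CE adds C, E → {A, B, C, D, E}. Minimal: {B, D}⁺ = {B, D}; {A, D}⁺ = {A, D}; {A, B}⁺ = {A, B} — none reach the full schema.
{A, B, E}⁺: ABE→CD adds C, D → {A, B, C, D, E}. Minimal: {B, E}⁺ = {B, E}; {A, E}⁺ = {A, E}; {A, B}⁺ = {A, B} — none reach the full schema.

C; ABD; ABE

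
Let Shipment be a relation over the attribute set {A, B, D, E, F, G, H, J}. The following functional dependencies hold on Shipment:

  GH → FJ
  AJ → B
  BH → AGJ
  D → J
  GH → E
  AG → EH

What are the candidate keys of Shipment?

(A, D, G), (A, D, H), (B, D, H)

{A, D, G}⁺: D→J adds J; AG→EH adds E, H; GH→FJ adds F; AJ→B adds B → {A, B, D, E, F, G, H, J}.
{A, D, H}⁺: D→J adds J; AJ→B adds B; BH→AGJ adds G; GH→E adds E; GH→FJ adds F → {A, B, D, E, F, G, H, J}.
{B, D, H}⁺: BH→AGJ adds A, G, J; GH→E adds E; GH→FJ adds F → {A, B, D, E, F, G, H, J}.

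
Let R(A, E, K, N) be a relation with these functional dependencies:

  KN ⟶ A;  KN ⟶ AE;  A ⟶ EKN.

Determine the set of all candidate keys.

(A), (K, N)

{A}⁺: A→EKN adds E, K, N → {A, E, K, N}.
{K, N}⁺: KN→A adds A; KN→AE adds E → {A, E, K, N}. Minimal: {N}⁺ = {N}; {K}⁺ = {K} — none reach the full schema.
Any other superkey contains one of these as a subset, so there are no further candidate keys.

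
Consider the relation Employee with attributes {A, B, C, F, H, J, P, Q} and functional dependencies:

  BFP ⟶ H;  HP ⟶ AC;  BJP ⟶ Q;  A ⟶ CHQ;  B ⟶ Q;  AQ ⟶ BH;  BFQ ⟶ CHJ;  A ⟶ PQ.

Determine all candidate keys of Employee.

{A, F}⁺: A→CHQ adds C, H, Q; AQ→BH adds B; BFQ→CHJ adds J; A→PQ adds P → {A, B, C, F, H, J, P, Q}. Minimal: {F}⁺ = {F}; {A}⁺ = {A, B, C, H, P, Q} — none reach the full schema.
{B, F, P}⁺: BFP→H adds H; HP→AC adds A, C; A→CHQ adds Q; BFQ→CHJ adds J → {A, B, C, F, H, J, P, Q}. Minimal: {F, P}⁺ = {F, P}; {B, P}⁺ = {B, P, Q}; {B, F}⁺ = {B, C, F, H, J, Q} — none reach the full schema.
{F, H, P}⁺: HP→AC adds A, C; A→CHQ adds Q; AQ→BH adds B; BFQ→CHJ adds J → {A, B, C, F, H, J, P, Q}. Minimal: {H, P}⁺ = {A, B, C, H, P, Q}; {F, P}⁺ = {F, P}; {F, H}⁺ = {F, H} — none reach the full schema.

(A, F); (B, F, P); (F, H, P)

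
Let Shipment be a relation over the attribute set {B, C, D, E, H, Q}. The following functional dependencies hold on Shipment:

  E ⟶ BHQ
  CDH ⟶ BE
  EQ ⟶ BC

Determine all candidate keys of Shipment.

(D, E), (C, D, H)

Attribute D never appears on the right-hand side of any dependency, so D must belong to every candidate key.
{D}⁺ = {D}, which is not all of the schema, so we must add further attributes.
{D, E}⁺: E→BHQ adds B, H, Q; EQ→BC adds C → {B, C, D, E, H, Q}. Minimal: {E}⁺ = {B, C, E, H, Q}; {D}⁺ = {D} — none reach the full schema.
{C, D, H}⁺: CDH→BE adds B, E; E→BHQ adds Q → {B, C, D, E, H, Q}. Minimal: {D, H}⁺ = {D, H}; {C, H}⁺ = {C, H}; {C, D}⁺ = {C, D} — none reach the full schema.
Any other superkey contains one of these as a subset, so there are no further candidate keys.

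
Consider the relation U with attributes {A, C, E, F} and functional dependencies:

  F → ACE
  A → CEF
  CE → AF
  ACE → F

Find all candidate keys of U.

A, F, CE

{A}⁺: A→CEF adds C, E, F → {A, C, E, F}.
{F}⁺: F→ACE adds A, C, E → {A, C, E, F}.
{C, E}⁺: CE→AF adds A, F → {A, C, E, F}.
Any other superkey contains one of these as a subset, so there are no further candidate keys.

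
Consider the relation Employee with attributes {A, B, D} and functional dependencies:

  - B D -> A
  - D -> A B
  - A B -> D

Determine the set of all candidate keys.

{D}, {A, B}

{D}⁺: D→AB adds A, B → {A, B, D}.
{A, B}⁺: AB→D adds D → {A, B, D}. Minimal: {B}⁺ = {B}; {A}⁺ = {A} — none reach the full schema.
Any other superkey contains one of these as a subset, so there are no further candidate keys.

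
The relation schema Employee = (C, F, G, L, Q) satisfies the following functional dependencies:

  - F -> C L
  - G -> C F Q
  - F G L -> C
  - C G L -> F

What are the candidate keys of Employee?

{G}

Attribute G never appears on the right-hand side of any dependency, so G must belong to every candidate key.
{G}⁺ = {C, F, G, L, Q}, which is all of the schema, so {G} is the only candidate key.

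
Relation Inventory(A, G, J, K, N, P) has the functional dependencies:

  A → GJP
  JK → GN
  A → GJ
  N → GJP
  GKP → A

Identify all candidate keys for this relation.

Attribute K never appears on the right-hand side of any dependency, so K must belong to every candidate key.
{K}⁺ = {K}, which is not all of the schema, so we must add further attributes.
{A, K}⁺: A→GJP adds G, J, P; JK→GN adds N → {A, G, J, K, N, P}. Minimal: {K}⁺ = {K}; {A}⁺ = {A, G, J, P} — none reach the full schema.
{J, K}⁺: JK→GN adds G, N; N→GJP adds P; GKP→A adds A → {A, G, J, K, N, P}. Minimal: {K}⁺ = {K}; {J}⁺ = {J} — none reach the full schema.
{K, N}⁺: N→GJP adds G, J, P; GKP→A adds A → {A, G, J, K, N, P}. Minimal: {N}⁺ = {G, J, N, P}; {K}⁺ = {K} — none reach the full schema.
{G, K, P}⁺: GKP→A adds A; A→GJP adds J; JK→GN adds N → {A, G, J, K, N, P}. Minimal: {K, P}⁺ = {K, P}; {G, P}⁺ = {G, P}; {G, K}⁺ = {G, K} — none reach the full schema.

(A, K); (J, K); (K, N); (G, K, P)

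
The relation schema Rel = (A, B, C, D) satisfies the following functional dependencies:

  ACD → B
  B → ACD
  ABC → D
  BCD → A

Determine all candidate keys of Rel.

{B}⁺: B→ACD adds A, C, D → {A, B, C, D}.
{A, C, D}⁺: ACD→B adds B → {A, B, C, D}. Minimal: {C, D}⁺ = {C, D}; {A, D}⁺ = {A, D}; {A, C}⁺ = {A, C} — none reach the full schema.
Any other superkey contains one of these as a subset, so there are no further candidate keys.

{B}, {A, C, D}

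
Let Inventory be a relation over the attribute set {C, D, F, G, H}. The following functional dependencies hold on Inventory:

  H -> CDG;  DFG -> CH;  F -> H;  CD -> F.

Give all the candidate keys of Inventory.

{F}, {H}, {C, D}

{F}⁺: F→H adds H; H→CDG adds C, D, G → {C, D, F, G, H}.
{H}⁺: H→CDG adds C, D, G; CD→F adds F → {C, D, F, G, H}.
{C, D}⁺: CD→F adds F; F→H adds H; H→CDG adds G → {C, D, F, G, H}. Minimal: {D}⁺ = {D}; {C}⁺ = {C} — none reach the full schema.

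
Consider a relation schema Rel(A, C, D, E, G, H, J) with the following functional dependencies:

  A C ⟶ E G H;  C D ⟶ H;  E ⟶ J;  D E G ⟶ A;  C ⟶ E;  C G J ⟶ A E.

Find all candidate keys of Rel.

ACD, CDG

Attributes C, D never appear on any right-hand side, so every candidate key must contain {C, D}.
{C, D}⁺ = {C, D, E, H, J}, which is not all of the schema, so we must add further attributes.
{A, C, D}⁺: AC→EGH adds E, G, H; E→J adds J → {A, C, D, E, G, H, J}.
{C, D, G}⁺: CD→H adds H; C→E adds E; E→J adds J; DEG→A adds A → {A, C, D, E, G, H, J}.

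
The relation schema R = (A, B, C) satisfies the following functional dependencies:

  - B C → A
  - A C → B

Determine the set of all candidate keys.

(A, C), (B, C)

Attribute C never appears on the right-hand side of any dependency, so C must belong to every candidate key.
{C}⁺ = {C}, which is not all of the schema, so we must add further attributes.
{A, C}⁺: AC→B adds B → {A, B, C}. Minimal: {C}⁺ = {C}; {A}⁺ = {A} — none reach the full schema.
{B, C}⁺: BC→A adds A → {A, B, C}. Minimal: {C}⁺ = {C}; {B}⁺ = {B} — none reach the full schema.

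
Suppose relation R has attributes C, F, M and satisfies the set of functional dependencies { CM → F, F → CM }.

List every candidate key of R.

{F}⁺: F→CM adds C, M → {C, F, M}.
{C, M}⁺: CM→F adds F → {C, F, M}. Minimal: {M}⁺ = {M}; {C}⁺ = {C} — none reach the full schema.

(F), (C, M)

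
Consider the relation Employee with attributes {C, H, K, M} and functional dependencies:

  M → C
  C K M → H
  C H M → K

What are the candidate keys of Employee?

{H, M}; {K, M}

Attribute M never appears on the right-hand side of any dependency, so M must belong to every candidate key.
{M}⁺ = {C, M}, which is not all of the schema, so we must add further attributes.
{H, M}⁺: M→C adds C; CHM→K adds K → {C, H, K, M}. Minimal: {M}⁺ = {C, M}; {H}⁺ = {H} — none reach the full schema.
{K, M}⁺: M→C adds C; CKM→H adds H → {C, H, K, M}. Minimal: {M}⁺ = {C, M}; {K}⁺ = {K} — none reach the full schema.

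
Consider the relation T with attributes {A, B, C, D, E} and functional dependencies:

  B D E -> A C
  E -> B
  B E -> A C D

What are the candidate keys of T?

E

Attribute E never appears on the right-hand side of any dependency, so E must belong to every candidate key.
{E}⁺ = {A, B, C, D, E}, which is all of the schema, so {E} is the only candidate key.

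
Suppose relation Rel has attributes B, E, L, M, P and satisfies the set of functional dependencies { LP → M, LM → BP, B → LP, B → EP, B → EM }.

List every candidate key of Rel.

B; LM; LP

{B}⁺: B→LP adds L, P; B→EP adds E; B→EM adds M → {B, E, L, M, P}.
{L, M}⁺: LM→BP adds B, P; B→EP adds E → {B, E, L, M, P}.
{L, P}⁺: LP→M adds M; LM→BP adds B; B→EP adds E → {B, E, L, M, P}.
Any other superkey contains one of these as a subset, so there are no further candidate keys.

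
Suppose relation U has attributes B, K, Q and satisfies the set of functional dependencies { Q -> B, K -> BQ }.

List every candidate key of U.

Attribute K never appears on the right-hand side of any dependency, so K must belong to every candidate key.
{K}⁺ = {B, K, Q}, which is all of the schema, so {K} is the only candidate key.

{K}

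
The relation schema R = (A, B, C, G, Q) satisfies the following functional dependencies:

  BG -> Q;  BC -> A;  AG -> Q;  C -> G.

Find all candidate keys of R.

Attributes B, C never appear on any right-hand side, so every candidate key must contain {B, C}.
{B, C}⁺ = {A, B, C, G, Q}, which is all of the schema, so {B, C} is the only candidate key.

{B, C}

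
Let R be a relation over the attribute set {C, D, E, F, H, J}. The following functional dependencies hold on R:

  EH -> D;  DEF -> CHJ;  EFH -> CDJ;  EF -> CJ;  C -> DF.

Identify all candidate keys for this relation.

CE, EF

{C, E}⁺: C→DF adds D, F; DEF→CHJ adds H, J → {C, D, E, F, H, J}. Minimal: {E}⁺ = {E}; {C}⁺ = {C, D, F} — none reach the full schema.
{E, F}⁺: EF→CJ adds C, J; C→DF adds D; DEF→CHJ adds H → {C, D, E, F, H, J}. Minimal: {F}⁺ = {F}; {E}⁺ = {E} — none reach the full schema.
Any other superkey contains one of these as a subset, so there are no further candidate keys.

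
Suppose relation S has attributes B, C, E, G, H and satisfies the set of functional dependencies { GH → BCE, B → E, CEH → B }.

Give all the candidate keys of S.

Attributes G, H never appear on any right-hand side, so every candidate key must contain {G, H}.
{G, H}⁺ = {B, C, E, G, H}, which is all of the schema, so {G, H} is the only candidate key.

(G, H)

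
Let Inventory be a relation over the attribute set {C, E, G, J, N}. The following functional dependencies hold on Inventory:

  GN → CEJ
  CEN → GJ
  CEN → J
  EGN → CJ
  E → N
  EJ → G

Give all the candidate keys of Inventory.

{C, E}⁺: E→N adds N; CEN→GJ adds G, J → {C, E, G, J, N}.
{E, G}⁺: E→N adds N; GN→CEJ adds C, J → {C, E, G, J, N}.
{E, J}⁺: E→N adds N; EJ→G adds G; GN→CEJ adds C → {C, E, G, J, N}.
{G, N}⁺: GN→CEJ adds C, E, J → {C, E, G, J, N}.
Any other superkey contains one of these as a subset, so there are no further candidate keys.

CE, EG, EJ, GN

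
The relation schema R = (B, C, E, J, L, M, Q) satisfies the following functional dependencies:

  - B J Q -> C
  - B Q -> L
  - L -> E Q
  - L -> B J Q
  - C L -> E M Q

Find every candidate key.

{L}⁺: L→EQ adds E, Q; L→BJQ adds B, J; BJQ→C adds C; CL→EMQ adds M → {B, C, E, J, L, M, Q}.
{B, Q}⁺: BQ→L adds L; L→EQ adds E; L→BJQ adds J; BJQ→C adds C; CL→EMQ adds M → {B, C, E, J, L, M, Q}.

{L}, {B, Q}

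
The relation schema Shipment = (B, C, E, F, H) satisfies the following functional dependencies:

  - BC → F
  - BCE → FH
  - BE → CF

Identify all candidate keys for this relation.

{B, E}⁺: BE→CF adds C, F; BCE→FH adds H → {B, C, E, F, H}. Minimal: {E}⁺ = {E}; {B}⁺ = {B} — none reach the full schema.
No other minimal superkey exists.

{B, E}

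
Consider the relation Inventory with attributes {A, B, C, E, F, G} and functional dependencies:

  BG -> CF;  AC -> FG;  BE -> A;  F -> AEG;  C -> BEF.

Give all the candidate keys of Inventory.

{C}, {B, F}, {B, G}

{C}⁺: C→BEF adds B, E, F; BE→A adds A; F→AEG adds G → {A, B, C, E, F, G}.
{B, F}⁺: F→AEG adds A, E, G; BG→CF adds C → {A, B, C, E, F, G}. Minimal: {F}⁺ = {A, E, F, G}; {B}⁺ = {B} — none reach the full schema.
{B, G}⁺: BG→CF adds C, F; F→AEG adds A, E → {A, B, C, E, F, G}. Minimal: {G}⁺ = {G}; {B}⁺ = {B} — none reach the full schema.
Any other superkey contains one of these as a subset, so there are no further candidate keys.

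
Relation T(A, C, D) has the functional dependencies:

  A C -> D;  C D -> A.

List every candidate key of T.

Attribute C never appears on the right-hand side of any dependency, so C must belong to every candidate key.
{C}⁺ = {C}, which is not all of the schema, so we must add further attributes.
{A, C}⁺: AC→D adds D → {A, C, D}. Minimal: {C}⁺ = {C}; {A}⁺ = {A} — none reach the full schema.
{C, D}⁺: CD→A adds A → {A, C, D}. Minimal: {D}⁺ = {D}; {C}⁺ = {C} — none reach the full schema.

{A, C}; {C, D}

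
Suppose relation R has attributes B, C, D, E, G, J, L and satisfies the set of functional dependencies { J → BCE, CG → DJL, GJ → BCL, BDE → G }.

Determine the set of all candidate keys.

(C, G), (D, J), (G, J), (B, C, D, E)

{C, G}⁺: CG→DJL adds D, J, L; GJ→BCL adds B; J→BCE adds E → {B, C, D, E, G, J, L}. Minimal: {G}⁺ = {G}; {C}⁺ = {C} — none reach the full schema.
{D, J}⁺: J→BCE adds B, C, E; BDE→G adds G; CG→DJL adds L → {B, C, D, E, G, J, L}. Minimal: {J}⁺ = {B, C, E, J}; {D}⁺ = {D} — none reach the full schema.
{G, J}⁺: J→BCE adds B, C, E; CG→DJL adds D, L → {B, C, D, E, G, J, L}. Minimal: {J}⁺ = {B, C, E, J}; {G}⁺ = {G} — none reach the full schema.
{B, C, D, E}⁺: BDE→G adds G; CG→DJL adds J, L → {B, C, D, E, G, J, L}. Minimal: {C, D, E}⁺ = {C, D, E}; {B, D, E}⁺ = {B, D, E, G}; {B, C, E}⁺ = {B, C, E}; … — none reach the full schema.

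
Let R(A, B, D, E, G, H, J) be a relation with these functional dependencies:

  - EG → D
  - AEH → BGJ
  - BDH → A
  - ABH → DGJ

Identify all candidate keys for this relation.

(A, E, H); (B, D, E, H); (B, E, G, H)

{A, E, H}⁺: AEH→BGJ adds B, G, J; ABH→DGJ adds D → {A, B, D, E, G, H, J}. Minimal: {E, H}⁺ = {E, H}; {A, H}⁺ = {A, H}; {A, E}⁺ = {A, E} — none reach the full schema.
{B, D, E, H}⁺: BDH→A adds A; ABH→DGJ adds G, J → {A, B, D, E, G, H, J}. Minimal: {D, E, H}⁺ = {D, E, H}; {B, E, H}⁺ = {B, E, H}; {B, D, H}⁺ = {A, B, D, G, H, J}; … — none reach the full schema.
{B, E, G, H}⁺: EG→D adds D; BDH→A adds A; ABH→DGJ adds J → {A, B, D, E, G, H, J}. Minimal: {E, G, H}⁺ = {D, E, G, H}; {B, G, H}⁺ = {B, G, H}; {B, E, H}⁺ = {B, E, H}; … — none reach the full schema.
Any other superkey contains one of these as a subset, so there are no further candidate keys.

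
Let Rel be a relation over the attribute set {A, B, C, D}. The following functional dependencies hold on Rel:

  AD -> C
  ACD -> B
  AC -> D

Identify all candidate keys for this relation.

{A, C}; {A, D}

Attribute A never appears on the right-hand side of any dependency, so A must belong to every candidate key.
{A}⁺ = {A}, which is not all of the schema, so we must add further attributes.
{A, C}⁺: AC→D adds D; ACD→B adds B → {A, B, C, D}. Minimal: {C}⁺ = {C}; {A}⁺ = {A} — none reach the full schema.
{A, D}⁺: AD→C adds C; ACD→B adds B → {A, B, C, D}. Minimal: {D}⁺ = {D}; {A}⁺ = {A} — none reach the full schema.
Any other superkey contains one of these as a subset, so there are no further candidate keys.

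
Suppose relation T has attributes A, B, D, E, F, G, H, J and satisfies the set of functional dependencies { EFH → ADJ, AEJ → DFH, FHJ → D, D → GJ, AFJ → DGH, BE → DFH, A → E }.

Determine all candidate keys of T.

AB; BE

Attribute B never appears on the right-hand side of any dependency, so B must belong to every candidate key.
{B}⁺ = {B}, which is not all of the schema, so we must add further attributes.
{A, B}⁺: A→E adds E; BE→DFH adds D, F, H; EFH→ADJ adds J; D→GJ adds G → {A, B, D, E, F, G, H, J}. Minimal: {B}⁺ = {B}; {A}⁺ = {A, E} — none reach the full schema.
{B, E}⁺: BE→DFH adds D, F, H; EFH→ADJ adds A, J; D→GJ adds G → {A, B, D, E, F, G, H, J}. Minimal: {E}⁺ = {E}; {B}⁺ = {B} — none reach the full schema.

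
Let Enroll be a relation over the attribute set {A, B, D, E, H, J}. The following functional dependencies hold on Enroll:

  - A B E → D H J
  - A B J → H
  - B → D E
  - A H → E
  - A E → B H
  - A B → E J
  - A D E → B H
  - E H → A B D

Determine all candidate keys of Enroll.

{A, B}⁺: B→DE adds D, E; AE→BH adds H; AB→EJ adds J → {A, B, D, E, H, J}.
{A, E}⁺: AE→BH adds B, H; AB→EJ adds J; EH→ABD adds D → {A, B, D, E, H, J}.
{A, H}⁺: AH→E adds E; AE→BH adds B; AB→EJ adds J; EH→ABD adds D → {A, B, D, E, H, J}.
{B, H}⁺: B→DE adds D, E; EH→ABD adds A; ABE→DHJ adds J → {A, B, D, E, H, J}.
{E, H}⁺: EH→ABD adds A, B, D; ABE→DHJ adds J → {A, B, D, E, H, J}.

{A, B}; {A, E}; {A, H}; {B, H}; {E, H}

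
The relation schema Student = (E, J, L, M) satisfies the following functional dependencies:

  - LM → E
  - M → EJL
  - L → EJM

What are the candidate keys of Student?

{L}⁺: L→EJM adds E, J, M → {E, J, L, M}.
{M}⁺: M→EJL adds E, J, L → {E, J, L, M}.
Any other superkey contains one of these as a subset, so there are no further candidate keys.

{L}, {M}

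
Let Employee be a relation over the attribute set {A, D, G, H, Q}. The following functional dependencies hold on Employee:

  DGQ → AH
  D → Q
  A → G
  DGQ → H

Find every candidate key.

{A, D}, {D, G}

Attribute D never appears on the right-hand side of any dependency, so D must belong to every candidate key.
{D}⁺ = {D, Q}, which is not all of the schema, so we must add further attributes.
{A, D}⁺: D→Q adds Q; A→G adds G; DGQ→H adds H → {A, D, G, H, Q}. Minimal: {D}⁺ = {D, Q}; {A}⁺ = {A, G} — none reach the full schema.
{D, G}⁺: D→Q adds Q; DGQ→H adds H; DGQ→AH adds A → {A, D, G, H, Q}. Minimal: {G}⁺ = {G}; {D}⁺ = {D, Q} — none reach the full schema.
Any other superkey contains one of these as a subset, so there are no further candidate keys.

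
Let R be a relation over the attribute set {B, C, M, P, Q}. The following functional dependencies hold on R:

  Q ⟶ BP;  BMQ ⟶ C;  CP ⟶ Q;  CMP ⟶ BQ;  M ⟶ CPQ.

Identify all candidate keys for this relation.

{M}

Attribute M never appears on the right-hand side of any dependency, so M must belong to every candidate key.
{M}⁺ = {B, C, M, P, Q}, which is all of the schema, so {M} is the only candidate key.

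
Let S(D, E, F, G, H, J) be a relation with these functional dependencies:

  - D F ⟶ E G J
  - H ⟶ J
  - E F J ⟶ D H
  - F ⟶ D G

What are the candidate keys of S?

{F}

Attribute F never appears on the right-hand side of any dependency, so F must belong to every candidate key.
{F}⁺ = {D, E, F, G, H, J}, which is all of the schema, so {F} is the only candidate key.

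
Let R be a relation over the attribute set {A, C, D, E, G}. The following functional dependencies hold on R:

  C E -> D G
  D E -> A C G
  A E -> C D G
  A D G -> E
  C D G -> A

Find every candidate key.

{A, E}⁺: AE→CDG adds C, D, G → {A, C, D, E, G}. Minimal: {E}⁺ = {E}; {A}⁺ = {A} — none reach the full schema.
{C, E}⁺: CE→DG adds D, G; DE→ACG adds A → {A, C, D, E, G}. Minimal: {E}⁺ = {E}; {C}⁺ = {C} — none reach the full schema.
{D, E}⁺: DE→ACG adds A, C, G → {A, C, D, E, G}. Minimal: {E}⁺ = {E}; {D}⁺ = {D} — none reach the full schema.
{A, D, G}⁺: ADG→E adds E; DE→ACG adds C → {A, C, D, E, G}. Minimal: {D, G}⁺ = {D, G}; {A, G}⁺ = {A, G}; {A, D}⁺ = {A, D} — none reach the full schema.
{C, D, G}⁺: CDG→A adds A; ADG→E adds E → {A, C, D, E, G}. Minimal: {D, G}⁺ = {D, G}; {C, G}⁺ = {C, G}; {C, D}⁺ = {C, D} — none reach the full schema.

{A, E}; {C, E}; {D, E}; {A, D, G}; {C, D, G}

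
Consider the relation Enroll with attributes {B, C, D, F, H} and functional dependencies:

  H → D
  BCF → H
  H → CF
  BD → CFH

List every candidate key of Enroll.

{B, D}, {B, H}, {B, C, F}

Attribute B never appears on the right-hand side of any dependency, so B must belong to every candidate key.
{B}⁺ = {B}, which is not all of the schema, so we must add further attributes.
{B, D}⁺: BD→CFH adds C, F, H → {B, C, D, F, H}.
{B, H}⁺: H→D adds D; H→CF adds C, F → {B, C, D, F, H}.
{B, C, F}⁺: BCF→H adds H; H→D adds D → {B, C, D, F, H}.
Any other superkey contains one of these as a subset, so there are no further candidate keys.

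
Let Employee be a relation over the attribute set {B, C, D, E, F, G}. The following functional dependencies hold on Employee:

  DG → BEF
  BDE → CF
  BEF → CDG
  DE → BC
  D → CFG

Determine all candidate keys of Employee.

{D}⁺: D→CFG adds C, F, G; DG→BEF adds B, E → {B, C, D, E, F, G}.
{B, E, F}⁺: BEF→CDG adds C, D, G → {B, C, D, E, F, G}. Minimal: {E, F}⁺ = {E, F}; {B, F}⁺ = {B, F}; {B, E}⁺ = {B, E} — none reach the full schema.

D, BEF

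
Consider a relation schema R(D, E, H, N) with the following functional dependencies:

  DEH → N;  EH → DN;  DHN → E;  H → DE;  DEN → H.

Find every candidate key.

{H}⁺: H→DE adds D, E; DEH→N adds N → {D, E, H, N}.
{D, E, N}⁺: DEN→H adds H → {D, E, H, N}. Minimal: {E, N}⁺ = {E, N}; {D, N}⁺ = {D, N}; {D, E}⁺ = {D, E} — none reach the full schema.

(H), (D, E, N)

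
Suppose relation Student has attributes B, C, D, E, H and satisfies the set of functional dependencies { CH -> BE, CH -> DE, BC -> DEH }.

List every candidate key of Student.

{B, C}⁺: BC→DEH adds D, E, H → {B, C, D, E, H}. Minimal: {C}⁺ = {C}; {B}⁺ = {B} — none reach the full schema.
{C, H}⁺: CH→BE adds B, E; CH→DE adds D → {B, C, D, E, H}. Minimal: {H}⁺ = {H}; {C}⁺ = {C} — none reach the full schema.

{B, C}; {C, H}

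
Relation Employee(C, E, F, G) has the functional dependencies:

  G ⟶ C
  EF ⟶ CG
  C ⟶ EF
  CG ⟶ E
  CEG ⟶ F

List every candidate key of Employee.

{C}, {G}, {E, F}

{C}⁺: C→EF adds E, F; EF→CG adds G → {C, E, F, G}.
{G}⁺: G→C adds C; C→EF adds E, F → {C, E, F, G}.
{E, F}⁺: EF→CG adds C, G → {C, E, F, G}. Minimal: {F}⁺ = {F}; {E}⁺ = {E} — none reach the full schema.
Any other superkey contains one of these as a subset, so there are no further candidate keys.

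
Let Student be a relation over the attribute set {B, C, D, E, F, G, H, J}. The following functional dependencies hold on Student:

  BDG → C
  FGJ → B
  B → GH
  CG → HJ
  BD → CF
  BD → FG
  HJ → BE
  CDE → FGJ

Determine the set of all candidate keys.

(B, D), (C, D, E), (C, D, G), (D, H, J), (D, F, G, J)

Attribute D never appears on the right-hand side of any dependency, so D must belong to every candidate key.
{D}⁺ = {D}, which is not all of the schema, so we must add further attributes.
{B, D}⁺: B→GH adds G, H; BD→CF adds C, F; CG→HJ adds J; HJ→BE adds E → {B, C, D, E, F, G, H, J}.
{C, D, E}⁺: CDE→FGJ adds F, G, J; FGJ→B adds B; B→GH adds H → {B, C, D, E, F, G, H, J}.
{C, D, G}⁺: CG→HJ adds H, J; HJ→BE adds B, E; CDE→FGJ adds F → {B, C, D, E, F, G, H, J}.
{D, H, J}⁺: HJ→BE adds B, E; B→GH adds G; BD→CF adds C, F → {B, C, D, E, F, G, H, J}.
{D, F, G, J}⁺: FGJ→B adds B; B→GH adds H; BD→CF adds C; HJ→BE adds E → {B, C, D, E, F, G, H, J}.
Any other superkey contains one of these as a subset, so there are no further candidate keys.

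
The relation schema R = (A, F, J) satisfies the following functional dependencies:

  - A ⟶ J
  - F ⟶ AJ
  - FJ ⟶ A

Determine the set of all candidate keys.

(F)

{F}⁺: F→AJ adds A, J → {A, F, J}.
No other minimal superkey exists.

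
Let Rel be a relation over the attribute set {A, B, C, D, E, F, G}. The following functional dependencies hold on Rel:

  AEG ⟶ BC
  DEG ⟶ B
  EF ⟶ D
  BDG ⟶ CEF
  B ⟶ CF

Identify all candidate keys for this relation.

Attributes A, G never appear on any right-hand side, so every candidate key must contain {A, G}.
{A, G}⁺ = {A, G}, which is not all of the schema, so we must add further attributes.
{A, E, G}⁺: AEG→BC adds B, C; B→CF adds F; EF→D adds D → {A, B, C, D, E, F, G}.
{A, B, D, G}⁺: BDG→CEF adds C, E, F → {A, B, C, D, E, F, G}.
Any other superkey contains one of these as a subset, so there are no further candidate keys.

(A, E, G), (A, B, D, G)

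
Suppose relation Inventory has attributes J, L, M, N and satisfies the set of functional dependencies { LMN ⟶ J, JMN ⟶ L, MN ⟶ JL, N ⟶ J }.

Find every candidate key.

{M, N}

{M, N}⁺: MN→JL adds J, L → {J, L, M, N}.
No other minimal superkey exists.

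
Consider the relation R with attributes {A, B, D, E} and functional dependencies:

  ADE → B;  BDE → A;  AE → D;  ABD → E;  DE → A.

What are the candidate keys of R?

{A, E}, {D, E}, {A, B, D}

{A, E}⁺: AE→D adds D; ADE→B adds B → {A, B, D, E}.
{D, E}⁺: DE→A adds A; ADE→B adds B → {A, B, D, E}.
{A, B, D}⁺: ABD→E adds E → {A, B, D, E}.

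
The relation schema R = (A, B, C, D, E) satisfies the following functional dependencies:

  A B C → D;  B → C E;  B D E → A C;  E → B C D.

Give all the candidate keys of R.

(B); (E)

{B}⁺: B→CE adds C, E; E→BCD adds D; BDE→AC adds A → {A, B, C, D, E}.
{E}⁺: E→BCD adds B, C, D; BDE→AC adds A → {A, B, C, D, E}.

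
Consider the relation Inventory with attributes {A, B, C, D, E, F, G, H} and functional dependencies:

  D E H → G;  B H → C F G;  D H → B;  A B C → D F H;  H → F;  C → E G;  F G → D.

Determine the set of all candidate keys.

Attribute A never appears on the right-hand side of any dependency, so A must belong to every candidate key.
{A}⁺ = {A}, which is not all of the schema, so we must add further attributes.
{A, B, C}⁺: ABC→DFH adds D, F, H; C→EG adds E, G → {A, B, C, D, E, F, G, H}.
{A, B, H}⁺: BH→CFG adds C, F, G; ABC→DFH adds D; C→EG adds E → {A, B, C, D, E, F, G, H}.
{A, C, H}⁺: H→F adds F; C→EG adds E, G; FG→D adds D; DH→B adds B → {A, B, C, D, E, F, G, H}.
{A, D, H}⁺: DH→B adds B; H→F adds F; BH→CFG adds C, G; C→EG adds E → {A, B, C, D, E, F, G, H}.
{A, G, H}⁺: H→F adds F; FG→D adds D; DH→B adds B; BH→CFG adds C; C→EG adds E → {A, B, C, D, E, F, G, H}.

(A, B, C), (A, B, H), (A, C, H), (A, D, H), (A, G, H)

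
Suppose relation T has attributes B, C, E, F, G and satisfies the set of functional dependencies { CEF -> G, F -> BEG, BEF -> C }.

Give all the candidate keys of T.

{F}

Attribute F never appears on the right-hand side of any dependency, so F must belong to every candidate key.
{F}⁺ = {B, C, E, F, G}, which is all of the schema, so {F} is the only candidate key.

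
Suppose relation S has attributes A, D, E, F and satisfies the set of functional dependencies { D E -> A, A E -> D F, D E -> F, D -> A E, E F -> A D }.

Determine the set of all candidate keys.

{D}⁺: D→AE adds A, E; AE→DF adds F → {A, D, E, F}.
{A, E}⁺: AE→DF adds D, F → {A, D, E, F}. Minimal: {E}⁺ = {E}; {A}⁺ = {A} — none reach the full schema.
{E, F}⁺: EF→AD adds A, D → {A, D, E, F}. Minimal: {F}⁺ = {F}; {E}⁺ = {E} — none reach the full schema.
Any other superkey contains one of these as a subset, so there are no further candidate keys.

(D), (A, E), (E, F)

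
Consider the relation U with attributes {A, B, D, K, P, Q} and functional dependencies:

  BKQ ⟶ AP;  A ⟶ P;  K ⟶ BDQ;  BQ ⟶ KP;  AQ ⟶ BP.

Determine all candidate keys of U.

{K}⁺: K→BDQ adds B, D, Q; BQ→KP adds P; BKQ→AP adds A → {A, B, D, K, P, Q}.
{A, Q}⁺: A→P adds P; AQ→BP adds B; BQ→KP adds K; K→BDQ adds D → {A, B, D, K, P, Q}. Minimal: {Q}⁺ = {Q}; {A}⁺ = {A, P} — none reach the full schema.
{B, Q}⁺: BQ→KP adds K, P; BKQ→AP adds A; K→BDQ adds D → {A, B, D, K, P, Q}. Minimal: {Q}⁺ = {Q}; {B}⁺ = {B} — none reach the full schema.
Any other superkey contains one of these as a subset, so there are no further candidate keys.

(K), (A, Q), (B, Q)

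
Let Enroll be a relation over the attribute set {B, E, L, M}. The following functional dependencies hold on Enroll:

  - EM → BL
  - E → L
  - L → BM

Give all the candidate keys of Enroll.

Attribute E never appears on the right-hand side of any dependency, so E must belong to every candidate key.
{E}⁺ = {B, E, L, M}, which is all of the schema, so {E} is the only candidate key.

E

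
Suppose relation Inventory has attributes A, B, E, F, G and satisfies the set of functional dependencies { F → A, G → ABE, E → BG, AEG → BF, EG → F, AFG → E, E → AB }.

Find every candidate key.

{E}⁺: E→BG adds B, G; EG→F adds F; E→AB adds A → {A, B, E, F, G}.
{G}⁺: G→ABE adds A, B, E; AEG→BF adds F → {A, B, E, F, G}.

(E), (G)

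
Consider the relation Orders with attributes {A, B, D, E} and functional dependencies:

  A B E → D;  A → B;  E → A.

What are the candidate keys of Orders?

{E}⁺: E→A adds A; A→B adds B; ABE→D adds D → {A, B, D, E}.

(E)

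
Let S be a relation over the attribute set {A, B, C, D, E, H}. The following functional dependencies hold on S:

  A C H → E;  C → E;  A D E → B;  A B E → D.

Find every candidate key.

Attributes A, C, H never appear on any right-hand side, so every candidate key must contain {A, C, H}.
{A, C, H}⁺ = {A, C, E, H}, which is not all of the schema, so we must add further attributes.
{A, B, C, H}⁺: ACH→E adds E; ABE→D adds D → {A, B, C, D, E, H}. Minimal: {B, C, H}⁺ = {B, C, E, H}; {A, C, H}⁺ = {A, C, E, H}; {A, B, H}⁺ = {A, B, H}; … — none reach the full schema.
{A, C, D, H}⁺: ACH→E adds E; ADE→B adds B → {A, B, C, D, E, H}. Minimal: {C, D, H}⁺ = {C, D, E, H}; {A, D, H}⁺ = {A, D, H}; {A, C, H}⁺ = {A, C, E, H}; … — none reach the full schema.
Any other superkey contains one of these as a subset, so there are no further candidate keys.

{A, B, C, H}, {A, C, D, H}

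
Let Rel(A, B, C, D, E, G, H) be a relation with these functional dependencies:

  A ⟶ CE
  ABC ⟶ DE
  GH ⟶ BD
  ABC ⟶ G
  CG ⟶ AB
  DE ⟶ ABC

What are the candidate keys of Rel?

Attribute H never appears on the right-hand side of any dependency, so H must belong to every candidate key.
{H}⁺ = {H}, which is not all of the schema, so we must add further attributes.
{A, B, H}⁺: A→CE adds C, E; ABC→DE adds D; ABC→G adds G → {A, B, C, D, E, G, H}. Minimal: {B, H}⁺ = {B, H}; {A, H}⁺ = {A, C, E, H}; {A, B}⁺ = {A, B, C, D, E, G} — none reach the full schema.
{A, D, H}⁺: A→CE adds C, E; DE→ABC adds B; ABC→G adds G → {A, B, C, D, E, G, H}. Minimal: {D, H}⁺ = {D, H}; {A, H}⁺ = {A, C, E, H}; {A, D}⁺ = {A, B, C, D, E, G} — none reach the full schema.
{A, G, H}⁺: A→CE adds C, E; GH→BD adds B, D → {A, B, C, D, E, G, H}. Minimal: {G, H}⁺ = {B, D, G, H}; {A, H}⁺ = {A, C, E, H}; {A, G}⁺ = {A, B, C, D, E, G} — none reach the full schema.
{C, G, H}⁺: GH→BD adds B, D; CG→AB adds A; A→CE adds E → {A, B, C, D, E, G, H}. Minimal: {G, H}⁺ = {B, D, G, H}; {C, H}⁺ = {C, H}; {C, G}⁺ = {A, B, C, D, E, G} — none reach the full schema.
{D, E, H}⁺: DE→ABC adds A, B, C; ABC→G adds G → {A, B, C, D, E, G, H}. Minimal: {E, H}⁺ = {E, H}; {D, H}⁺ = {D, H}; {D, E}⁺ = {A, B, C, D, E, G} — none reach the full schema.
{E, G, H}⁺: GH→BD adds B, D; DE→ABC adds A, C → {A, B, C, D, E, G, H}. Minimal: {G, H}⁺ = {B, D, G, H}; {E, H}⁺ = {E, H}; {E, G}⁺ = {E, G} — none reach the full schema.
Any other superkey contains one of these as a subset, so there are no further candidate keys.

{A, B, H}; {A, D, H}; {A, G, H}; {C, G, H}; {D, E, H}; {E, G, H}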